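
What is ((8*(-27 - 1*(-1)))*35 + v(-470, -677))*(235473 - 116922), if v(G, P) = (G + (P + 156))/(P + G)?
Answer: -989802334119/1147 ≈ -8.6295e+8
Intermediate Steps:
v(G, P) = (156 + G + P)/(G + P) (v(G, P) = (G + (156 + P))/(G + P) = (156 + G + P)/(G + P))
((8*(-27 - 1*(-1)))*35 + v(-470, -677))*(235473 - 116922) = ((8*(-27 - 1*(-1)))*35 + (156 - 470 - 677)/(-470 - 677))*(235473 - 116922) = ((8*(-27 + 1))*35 - 991/(-1147))*118551 = ((8*(-26))*35 - 1/1147*(-991))*118551 = (-208*35 + 991/1147)*118551 = (-7280 + 991/1147)*118551 = -8349169/1147*118551 = -989802334119/1147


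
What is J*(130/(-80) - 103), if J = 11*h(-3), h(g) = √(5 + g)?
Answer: -9207*√2/8 ≈ -1627.6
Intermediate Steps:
J = 11*√2 (J = 11*√(5 - 3) = 11*√2 ≈ 15.556)
J*(130/(-80) - 103) = (11*√2)*(130/(-80) - 103) = (11*√2)*(130*(-1/80) - 103) = (11*√2)*(-13/8 - 103) = (11*√2)*(-837/8) = -9207*√2/8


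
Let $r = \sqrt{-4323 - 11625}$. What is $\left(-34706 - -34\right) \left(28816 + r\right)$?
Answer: $-999108352 - 208032 i \sqrt{443} \approx -9.9911 \cdot 10^{8} - 4.3786 \cdot 10^{6} i$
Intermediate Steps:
$r = 6 i \sqrt{443}$ ($r = \sqrt{-15948} = 6 i \sqrt{443} \approx 126.29 i$)
$\left(-34706 - -34\right) \left(28816 + r\right) = \left(-34706 - -34\right) \left(28816 + 6 i \sqrt{443}\right) = \left(-34706 + \left(-14 + 48\right)\right) \left(28816 + 6 i \sqrt{443}\right) = \left(-34706 + 34\right) \left(28816 + 6 i \sqrt{443}\right) = - 34672 \left(28816 + 6 i \sqrt{443}\right) = -999108352 - 208032 i \sqrt{443}$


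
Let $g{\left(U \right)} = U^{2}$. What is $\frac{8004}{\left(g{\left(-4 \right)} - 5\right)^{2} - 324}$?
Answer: $- \frac{276}{7} \approx -39.429$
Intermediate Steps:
$\frac{8004}{\left(g{\left(-4 \right)} - 5\right)^{2} - 324} = \frac{8004}{\left(\left(-4\right)^{2} - 5\right)^{2} - 324} = \frac{8004}{\left(16 - 5\right)^{2} - 324} = \frac{8004}{11^{2} - 324} = \frac{8004}{121 - 324} = \frac{8004}{-203} = 8004 \left(- \frac{1}{203}\right) = - \frac{276}{7}$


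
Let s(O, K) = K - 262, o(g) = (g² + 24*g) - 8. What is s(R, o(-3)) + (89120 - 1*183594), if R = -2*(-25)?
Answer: -94807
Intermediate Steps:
R = 50
o(g) = -8 + g² + 24*g
s(O, K) = -262 + K
s(R, o(-3)) + (89120 - 1*183594) = (-262 + (-8 + (-3)² + 24*(-3))) + (89120 - 1*183594) = (-262 + (-8 + 9 - 72)) + (89120 - 183594) = (-262 - 71) - 94474 = -333 - 94474 = -94807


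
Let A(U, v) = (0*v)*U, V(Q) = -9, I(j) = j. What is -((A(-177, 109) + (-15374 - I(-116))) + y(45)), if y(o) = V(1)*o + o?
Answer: 15618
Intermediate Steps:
y(o) = -8*o (y(o) = -9*o + o = -8*o)
A(U, v) = 0 (A(U, v) = 0*U = 0)
-((A(-177, 109) + (-15374 - I(-116))) + y(45)) = -((0 + (-15374 - 1*(-116))) - 8*45) = -((0 + (-15374 + 116)) - 360) = -((0 - 15258) - 360) = -(-15258 - 360) = -1*(-15618) = 15618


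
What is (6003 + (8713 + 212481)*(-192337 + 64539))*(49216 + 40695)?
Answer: -2541617167921999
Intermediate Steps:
(6003 + (8713 + 212481)*(-192337 + 64539))*(49216 + 40695) = (6003 + 221194*(-127798))*89911 = (6003 - 28268150812)*89911 = -28268144809*89911 = -2541617167921999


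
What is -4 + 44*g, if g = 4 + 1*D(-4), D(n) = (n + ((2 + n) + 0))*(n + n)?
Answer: 2284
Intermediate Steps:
D(n) = 2*n*(2 + 2*n) (D(n) = (n + (2 + n))*(2*n) = (2 + 2*n)*(2*n) = 2*n*(2 + 2*n))
g = 52 (g = 4 + 1*(4*(-4)*(1 - 4)) = 4 + 1*(4*(-4)*(-3)) = 4 + 1*48 = 4 + 48 = 52)
-4 + 44*g = -4 + 44*52 = -4 + 2288 = 2284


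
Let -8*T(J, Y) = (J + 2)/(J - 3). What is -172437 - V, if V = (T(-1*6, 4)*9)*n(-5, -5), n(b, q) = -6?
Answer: -172440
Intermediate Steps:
T(J, Y) = -(2 + J)/(8*(-3 + J)) (T(J, Y) = -(J + 2)/(8*(J - 3)) = -(2 + J)/(8*(-3 + J)))
V = 3 (V = (((-2 - (-1)*6)/(8*(-3 - 1*6)))*9)*(-6) = (((-2 - 1*(-6))/(8*(-3 - 6)))*9)*(-6) = (((⅛)*(-2 + 6)/(-9))*9)*(-6) = (((⅛)*(-⅑)*4)*9)*(-6) = -1/18*9*(-6) = -½*(-6) = 3)
-172437 - V = -172437 - 1*3 = -172437 - 3 = -172440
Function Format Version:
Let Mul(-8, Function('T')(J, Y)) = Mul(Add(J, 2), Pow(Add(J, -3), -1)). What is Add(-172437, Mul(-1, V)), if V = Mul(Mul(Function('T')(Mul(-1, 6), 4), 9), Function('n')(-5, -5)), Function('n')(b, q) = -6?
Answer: -172440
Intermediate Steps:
Function('T')(J, Y) = Mul(Rational(-1, 8), Pow(Add(-3, J), -1), Add(2, J)) (Function('T')(J, Y) = Mul(Rational(-1, 8), Mul(Add(J, 2), Pow(Add(J, -3), -1))) = Mul(Rational(-1, 8), Mul(Add(2, J), Pow(Add(-3, J), -1))) = Mul(Rational(-1, 8), Mul(Pow(Add(-3, J), -1), Add(2, J))) = Mul(Rational(-1, 8), Pow(Add(-3, J), -1), Add(2, J)))
V = 3 (V = Mul(Mul(Mul(Rational(1, 8), Pow(Add(-3, Mul(-1, 6)), -1), Add(-2, Mul(-1, Mul(-1, 6)))), 9), -6) = Mul(Mul(Mul(Rational(1, 8), Pow(Add(-3, -6), -1), Add(-2, Mul(-1, -6))), 9), -6) = Mul(Mul(Mul(Rational(1, 8), Pow(-9, -1), Add(-2, 6)), 9), -6) = Mul(Mul(Mul(Rational(1, 8), Rational(-1, 9), 4), 9), -6) = Mul(Mul(Rational(-1, 18), 9), -6) = Mul(Rational(-1, 2), -6) = 3)
Add(-172437, Mul(-1, V)) = Add(-172437, Mul(-1, 3)) = Add(-172437, -3) = -172440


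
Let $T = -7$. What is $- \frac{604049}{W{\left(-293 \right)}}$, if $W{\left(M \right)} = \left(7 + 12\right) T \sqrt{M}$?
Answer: $- \frac{604049 i \sqrt{293}}{38969} \approx - 265.33 i$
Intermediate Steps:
$W{\left(M \right)} = - 133 \sqrt{M}$ ($W{\left(M \right)} = \left(7 + 12\right) \left(- 7 \sqrt{M}\right) = 19 \left(- 7 \sqrt{M}\right) = - 133 \sqrt{M}$)
$- \frac{604049}{W{\left(-293 \right)}} = - \frac{604049}{\left(-133\right) \sqrt{-293}} = - \frac{604049}{\left(-133\right) i \sqrt{293}} = - 604049 \frac{i \sqrt{293}}{38969} = - \frac{604049 i \sqrt{293}}{38969}$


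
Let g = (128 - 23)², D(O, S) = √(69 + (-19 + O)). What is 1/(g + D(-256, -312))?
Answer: 11025/121550831 - I*√206/121550831 ≈ 9.0703e-5 - 1.1808e-7*I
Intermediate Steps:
D(O, S) = √(50 + O)
g = 11025 (g = 105² = 11025)
1/(g + D(-256, -312)) = 1/(11025 + √(50 - 256)) = 1/(11025 + √(-206)) = 1/(11025 + I*√206)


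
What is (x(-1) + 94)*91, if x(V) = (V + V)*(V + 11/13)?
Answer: 8582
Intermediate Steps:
x(V) = 2*V*(11/13 + V) (x(V) = (2*V)*(V + 11*(1/13)) = (2*V)*(V + 11/13) = (2*V)*(11/13 + V) = 2*V*(11/13 + V))
(x(-1) + 94)*91 = ((2/13)*(-1)*(11 + 13*(-1)) + 94)*91 = ((2/13)*(-1)*(11 - 13) + 94)*91 = ((2/13)*(-1)*(-2) + 94)*91 = (4/13 + 94)*91 = (1226/13)*91 = 8582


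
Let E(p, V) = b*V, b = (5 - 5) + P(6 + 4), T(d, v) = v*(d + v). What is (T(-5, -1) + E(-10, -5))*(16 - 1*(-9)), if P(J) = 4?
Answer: -350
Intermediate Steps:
b = 4 (b = (5 - 5) + 4 = 0 + 4 = 4)
E(p, V) = 4*V
(T(-5, -1) + E(-10, -5))*(16 - 1*(-9)) = (-(-5 - 1) + 4*(-5))*(16 - 1*(-9)) = (-1*(-6) - 20)*(16 + 9) = (6 - 20)*25 = -14*25 = -350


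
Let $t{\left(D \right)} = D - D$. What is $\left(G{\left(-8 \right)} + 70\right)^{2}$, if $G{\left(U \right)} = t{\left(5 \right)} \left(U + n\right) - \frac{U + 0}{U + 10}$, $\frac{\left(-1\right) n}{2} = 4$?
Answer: $5476$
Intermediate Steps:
$n = -8$ ($n = \left(-2\right) 4 = -8$)
$t{\left(D \right)} = 0$
$G{\left(U \right)} = - \frac{U}{10 + U}$ ($G{\left(U \right)} = 0 \left(U - 8\right) - \frac{U + 0}{U + 10} = 0 \left(-8 + U\right) - \frac{U}{10 + U} = 0 - \frac{U}{10 + U} = - \frac{U}{10 + U}$)
$\left(G{\left(-8 \right)} + 70\right)^{2} = \left(\left(-1\right) \left(-8\right) \frac{1}{10 - 8} + 70\right)^{2} = \left(\left(-1\right) \left(-8\right) \frac{1}{2} + 70\right)^{2} = \left(4 + 70\right)^{2} = 74^{2} = 5476$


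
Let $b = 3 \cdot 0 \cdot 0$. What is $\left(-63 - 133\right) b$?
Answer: $0$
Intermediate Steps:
$b = 0$ ($b = 0 \cdot 0 = 0$)
$\left(-63 - 133\right) b = \left(-63 - 133\right) 0 = \left(-196\right) 0 = 0$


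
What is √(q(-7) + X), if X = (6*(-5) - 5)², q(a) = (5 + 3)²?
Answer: √1289 ≈ 35.903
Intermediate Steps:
q(a) = 64 (q(a) = 8² = 64)
X = 1225 (X = (-30 - 5)² = (-35)² = 1225)
√(q(-7) + X) = √(64 + 1225) = √1289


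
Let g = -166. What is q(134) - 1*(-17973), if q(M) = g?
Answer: 17807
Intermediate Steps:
q(M) = -166
q(134) - 1*(-17973) = -166 - 1*(-17973) = -166 + 17973 = 17807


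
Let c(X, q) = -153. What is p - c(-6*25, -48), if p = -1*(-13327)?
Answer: 13480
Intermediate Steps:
p = 13327
p - c(-6*25, -48) = 13327 - 1*(-153) = 13327 + 153 = 13480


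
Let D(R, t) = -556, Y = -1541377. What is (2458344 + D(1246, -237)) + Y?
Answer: 916411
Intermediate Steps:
(2458344 + D(1246, -237)) + Y = (2458344 - 556) - 1541377 = 2457788 - 1541377 = 916411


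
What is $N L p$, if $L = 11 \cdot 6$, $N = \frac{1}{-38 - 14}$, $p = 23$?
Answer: $- \frac{759}{26} \approx -29.192$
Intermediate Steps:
$N = - \frac{1}{52}$ ($N = \frac{1}{-52} = - \frac{1}{52} \approx -0.019231$)
$L = 66$
$N L p = \left(- \frac{1}{52}\right) 66 \cdot 23 = \left(- \frac{33}{26}\right) 23 = - \frac{759}{26}$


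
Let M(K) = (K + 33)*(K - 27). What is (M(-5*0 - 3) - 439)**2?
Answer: 1792921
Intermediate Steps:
M(K) = (-27 + K)*(33 + K) (M(K) = (33 + K)*(-27 + K) = (-27 + K)*(33 + K))
(M(-5*0 - 3) - 439)**2 = ((-891 + (-5*0 - 3)**2 + 6*(-5*0 - 3)) - 439)**2 = ((-891 + (0 - 3)**2 + 6*(0 - 3)) - 439)**2 = ((-891 + (-3)**2 + 6*(-3)) - 439)**2 = ((-891 + 9 - 18) - 439)**2 = (-900 - 439)**2 = (-1339)**2 = 1792921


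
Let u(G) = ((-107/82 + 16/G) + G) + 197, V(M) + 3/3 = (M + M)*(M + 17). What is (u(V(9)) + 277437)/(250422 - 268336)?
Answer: -10649551037/685998716 ≈ -15.524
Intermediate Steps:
V(M) = -1 + 2*M*(17 + M) (V(M) = -1 + (M + M)*(M + 17) = -1 + (2*M)*(17 + M) = -1 + 2*M*(17 + M))
u(G) = 16047/82 + G + 16/G (u(G) = ((-107*1/82 + 16/G) + G) + 197 = ((-107/82 + 16/G) + G) + 197 = (-107/82 + G + 16/G) + 197 = 16047/82 + G + 16/G)
(u(V(9)) + 277437)/(250422 - 268336) = ((16047/82 + (-1 + 2*9**2 + 34*9) + 16/(-1 + 2*9**2 + 34*9)) + 277437)/(250422 - 268336) = ((16047/82 + (-1 + 2*81 + 306) + 16/(-1 + 2*81 + 306)) + 277437)/(-17914) = ((16047/82 + (-1 + 162 + 306) + 16/(-1 + 162 + 306)) + 277437)*(-1/17914) = ((16047/82 + 467 + 16/467) + 277437)*(-1/17914) = (25378559/38294 + 277437)*(-1/17914) = (10649551037/38294)*(-1/17914) = -10649551037/685998716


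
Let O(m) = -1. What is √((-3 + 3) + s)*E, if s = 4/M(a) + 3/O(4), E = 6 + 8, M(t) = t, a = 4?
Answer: 14*I*√2 ≈ 19.799*I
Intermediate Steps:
E = 14
s = -2 (s = 4/4 + 3/(-1) = 4*(¼) + 3*(-1) = 1 - 3 = -2)
√((-3 + 3) + s)*E = √((-3 + 3) - 2)*14 = √(0 - 2)*14 = √(-2)*14 = (I*√2)*14 = 14*I*√2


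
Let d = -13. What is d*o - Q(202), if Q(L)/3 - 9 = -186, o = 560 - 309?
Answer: -2732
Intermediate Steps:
o = 251
Q(L) = -531 (Q(L) = 27 + 3*(-186) = 27 - 558 = -531)
d*o - Q(202) = -13*251 - 1*(-531) = -3263 + 531 = -2732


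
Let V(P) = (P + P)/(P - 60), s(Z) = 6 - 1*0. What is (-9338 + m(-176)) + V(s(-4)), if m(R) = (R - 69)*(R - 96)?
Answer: 515716/9 ≈ 57302.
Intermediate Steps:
s(Z) = 6 (s(Z) = 6 + 0 = 6)
m(R) = (-96 + R)*(-69 + R) (m(R) = (-69 + R)*(-96 + R) = (-96 + R)*(-69 + R))
V(P) = 2*P/(-60 + P) (V(P) = (2*P)/(-60 + P) = 2*P/(-60 + P))
(-9338 + m(-176)) + V(s(-4)) = (-9338 + (6624 + (-176)² - 165*(-176))) + 2*6/(-60 + 6) = (-9338 + (6624 + 30976 + 29040)) + 2*6/(-54) = (-9338 + 66640) + 2*6*(-1/54) = 57302 - 2/9 = 515716/9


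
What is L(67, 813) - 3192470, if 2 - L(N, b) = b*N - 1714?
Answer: -3245225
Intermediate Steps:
L(N, b) = 1716 - N*b (L(N, b) = 2 - (b*N - 1714) = 2 - (N*b - 1714) = 2 - (-1714 + N*b) = 2 + (1714 - N*b) = 1716 - N*b)
L(67, 813) - 3192470 = (1716 - 1*67*813) - 3192470 = (1716 - 54471) - 3192470 = -52755 - 3192470 = -3245225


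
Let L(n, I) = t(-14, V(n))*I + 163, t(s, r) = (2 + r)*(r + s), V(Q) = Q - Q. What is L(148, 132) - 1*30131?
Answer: -33664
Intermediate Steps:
V(Q) = 0
L(n, I) = 163 - 28*I (L(n, I) = (0² + 2*0 + 2*(-14) + 0*(-14))*I + 163 = (0 + 0 - 28 + 0)*I + 163 = -28*I + 163 = 163 - 28*I)
L(148, 132) - 1*30131 = (163 - 28*132) - 1*30131 = (163 - 3696) - 30131 = -3533 - 30131 = -33664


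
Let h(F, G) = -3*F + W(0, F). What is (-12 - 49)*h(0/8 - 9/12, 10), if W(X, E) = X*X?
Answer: -549/4 ≈ -137.25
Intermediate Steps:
W(X, E) = X²
h(F, G) = -3*F (h(F, G) = -3*F + 0² = -3*F + 0 = -3*F)
(-12 - 49)*h(0/8 - 9/12, 10) = (-12 - 49)*(-3*(0/8 - 9/12)) = -(-183)*(0*(⅛) - 9*1/12) = -(-183)*(0 - ¾) = -(-183)*(-3)/4 = -61*9/4 = -549/4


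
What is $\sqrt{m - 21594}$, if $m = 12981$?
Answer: $3 i \sqrt{957} \approx 92.806 i$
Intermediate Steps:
$\sqrt{m - 21594} = \sqrt{12981 - 21594} = \sqrt{-8613} = 3 i \sqrt{957}$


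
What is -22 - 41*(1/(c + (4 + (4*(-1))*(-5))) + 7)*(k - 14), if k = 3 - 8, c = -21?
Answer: 17072/3 ≈ 5690.7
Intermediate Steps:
k = -5
-22 - 41*(1/(c + (4 + (4*(-1))*(-5))) + 7)*(k - 14) = -22 - 41*(1/(-21 + (4 + (4*(-1))*(-5))) + 7)*(-5 - 14) = -22 - 41*(1/(-21 + (4 - 4*(-5))) + 7)*(-19) = -22 - 41*(1/(-21 + (4 + 20)) + 7)*(-19) = -22 - 41*(1/(-21 + 24) + 7)*(-19) = -22 - 41*(1/3 + 7)*(-19) = -22 - 41*(⅓ + 7)*(-19) = -22 - 902*(-19)/3 = -22 - 41*(-418/3) = -22 + 17138/3 = 17072/3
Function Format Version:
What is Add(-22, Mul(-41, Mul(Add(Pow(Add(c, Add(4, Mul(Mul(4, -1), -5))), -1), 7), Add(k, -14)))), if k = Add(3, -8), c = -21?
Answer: Rational(17072, 3) ≈ 5690.7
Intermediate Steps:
k = -5
Add(-22, Mul(-41, Mul(Add(Pow(Add(c, Add(4, Mul(Mul(4, -1), -5))), -1), 7), Add(k, -14)))) = Add(-22, Mul(-41, Mul(Add(Pow(Add(-21, Add(4, Mul(Mul(4, -1), -5))), -1), 7), Add(-5, -14)))) = Add(-22, Mul(-41, Mul(Add(Pow(Add(-21, Add(4, Mul(-4, -5))), -1), 7), -19))) = Add(-22, Mul(-41, Mul(Add(Pow(Add(-21, Add(4, 20)), -1), 7), -19))) = Add(-22, Mul(-41, Mul(Add(Pow(Add(-21, 24), -1), 7), -19))) = Add(-22, Mul(-41, Mul(Add(Pow(3, -1), 7), -19))) = Add(-22, Mul(-41, Mul(Add(Rational(1, 3), 7), -19))) = Add(-22, Mul(-41, Mul(Rational(22, 3), -19))) = Add(-22, Mul(-41, Rational(-418, 3))) = Add(-22, Rational(17138, 3)) = Rational(17072, 3)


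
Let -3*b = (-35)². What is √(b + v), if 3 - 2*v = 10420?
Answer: I*√202206/6 ≈ 74.946*I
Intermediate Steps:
v = -10417/2 (v = 3/2 - ½*10420 = 3/2 - 5210 = -10417/2 ≈ -5208.5)
b = -1225/3 (b = -⅓*(-35)² = -⅓*1225 = -1225/3 ≈ -408.33)
√(b + v) = √(-1225/3 - 10417/2) = √(-33701/6) = I*√202206/6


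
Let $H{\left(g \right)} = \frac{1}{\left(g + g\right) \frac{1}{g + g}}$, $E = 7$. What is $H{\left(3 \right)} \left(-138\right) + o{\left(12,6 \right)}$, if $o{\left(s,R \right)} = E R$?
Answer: $-96$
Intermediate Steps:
$o{\left(s,R \right)} = 7 R$
$H{\left(g \right)} = 1$ ($H{\left(g \right)} = \frac{1}{2 g \frac{1}{2 g}} = 1^{-1} = 1$)
$H{\left(3 \right)} \left(-138\right) + o{\left(12,6 \right)} = 1 \left(-138\right) + 7 \cdot 6 = -138 + 42 = -96$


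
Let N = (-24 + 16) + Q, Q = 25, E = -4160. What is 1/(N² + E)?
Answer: -1/3871 ≈ -0.00025833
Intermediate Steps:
N = 17 (N = (-24 + 16) + 25 = -8 + 25 = 17)
1/(N² + E) = 1/(17² - 4160) = 1/(289 - 4160) = 1/(-3871) = -1/3871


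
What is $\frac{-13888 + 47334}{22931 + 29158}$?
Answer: $\frac{33446}{52089} \approx 0.64209$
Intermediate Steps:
$\frac{-13888 + 47334}{22931 + 29158} = \frac{33446}{52089}$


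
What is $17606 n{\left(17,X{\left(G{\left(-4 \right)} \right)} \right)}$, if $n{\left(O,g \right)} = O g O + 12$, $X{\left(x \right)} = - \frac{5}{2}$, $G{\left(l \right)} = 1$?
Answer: $-12509063$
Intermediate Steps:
$X{\left(x \right)} = - \frac{5}{2}$ ($X{\left(x \right)} = \left(-5\right) \frac{1}{2} = - \frac{5}{2}$)
$n{\left(O,g \right)} = 12 + g O^{2}$ ($n{\left(O,g \right)} = g O^{2} + 12 = 12 + g O^{2}$)
$17606 n{\left(17,X{\left(G{\left(-4 \right)} \right)} \right)} = 17606 \left(12 - \frac{5 \cdot 17^{2}}{2}\right) = 17606 \left(12 - \frac{1445}{2}\right) = 17606 \left(- \frac{1421}{2}\right) = -12509063$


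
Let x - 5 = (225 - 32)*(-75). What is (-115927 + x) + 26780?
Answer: -103617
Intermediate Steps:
x = -14470 (x = 5 + (225 - 32)*(-75) = 5 + 193*(-75) = 5 - 14475 = -14470)
(-115927 + x) + 26780 = (-115927 - 14470) + 26780 = -130397 + 26780 = -103617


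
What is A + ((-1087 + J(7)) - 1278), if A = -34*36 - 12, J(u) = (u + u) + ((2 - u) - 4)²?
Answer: -3506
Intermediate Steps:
J(u) = (-2 - u)² + 2*u (J(u) = 2*u + (-2 - u)² = (-2 - u)² + 2*u)
A = -1236 (A = -1224 - 12 = -1236)
A + ((-1087 + J(7)) - 1278) = -1236 + ((-1087 + ((2 + 7)² + 2*7)) - 1278) = -1236 + ((-1087 + (9² + 14)) - 1278) = -1236 + ((-1087 + (81 + 14)) - 1278) = -1236 + ((-1087 + 95) - 1278) = -1236 + (-992 - 1278) = -1236 - 2270 = -3506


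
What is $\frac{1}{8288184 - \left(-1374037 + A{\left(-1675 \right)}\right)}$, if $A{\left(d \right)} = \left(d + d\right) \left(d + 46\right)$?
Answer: $\frac{1}{4205071} \approx 2.3781 \cdot 10^{-7}$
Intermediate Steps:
$A{\left(d \right)} = 2 d \left(46 + d\right)$
$\frac{1}{8288184 - \left(-1374037 + A{\left(-1675 \right)}\right)} = \frac{1}{8288184 + \left(1374037 - 2 \left(-1675\right) \left(46 - 1675\right)\right)} = \frac{1}{8288184 + \left(1374037 - 2 \left(-1675\right) \left(-1629\right)\right)} = \frac{1}{8288184 + \left(1374037 - 5457150\right)} = \frac{1}{8288184 - 4083113} = \frac{1}{4205071}$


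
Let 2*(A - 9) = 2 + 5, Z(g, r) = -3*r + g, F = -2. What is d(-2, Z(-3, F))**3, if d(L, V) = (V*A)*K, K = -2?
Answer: -421875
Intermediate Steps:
Z(g, r) = g - 3*r
A = 25/2 (A = 9 + (2 + 5)/2 = 9 + (1/2)*7 = 9 + 7/2 = 25/2 ≈ 12.500)
d(L, V) = -25*V (d(L, V) = (V*(25/2))*(-2) = (25*V/2)*(-2) = -25*V)
d(-2, Z(-3, F))**3 = (-25*(-3 - 3*(-2)))**3 = (-25*(-3 + 6))**3 = (-25*3)**3 = (-75)**3 = -421875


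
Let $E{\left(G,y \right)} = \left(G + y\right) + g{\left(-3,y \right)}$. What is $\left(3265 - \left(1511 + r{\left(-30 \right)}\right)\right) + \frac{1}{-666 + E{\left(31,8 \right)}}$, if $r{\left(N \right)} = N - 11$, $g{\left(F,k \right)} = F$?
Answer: $\frac{1130849}{630} \approx 1795.0$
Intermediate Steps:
$r{\left(N \right)} = -11 + N$
$E{\left(G,y \right)} = -3 + G + y$ ($E{\left(G,y \right)} = \left(G + y\right) - 3 = -3 + G + y$)
$\left(3265 - \left(1511 + r{\left(-30 \right)}\right)\right) + \frac{1}{-666 + E{\left(31,8 \right)}} = \left(3265 - 1470\right) + \frac{1}{-666 + \left(-3 + 31 + 8\right)} = \left(3265 - 1470\right) + \frac{1}{-666 + 36} = \left(3265 + \left(-1511 + 41\right)\right) + \frac{1}{-630} = \left(3265 - 1470\right) - \frac{1}{630} = 1795 - \frac{1}{630} = \frac{1130849}{630}$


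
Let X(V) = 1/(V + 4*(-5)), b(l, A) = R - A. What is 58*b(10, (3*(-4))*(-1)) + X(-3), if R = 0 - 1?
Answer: -17343/23 ≈ -754.04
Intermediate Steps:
R = -1
b(l, A) = -1 - A
X(V) = 1/(-20 + V) (X(V) = 1/(V - 20) = 1/(-20 + V))
58*b(10, (3*(-4))*(-1)) + X(-3) = 58*(-1 - 3*(-4)*(-1)) + 1/(-20 - 3) = 58*(-1 - (-12)*(-1)) + 1/(-23) = 58*(-1 - 1*12) - 1/23 = 58*(-1 - 12) - 1/23 = 58*(-13) - 1/23 = -754 - 1/23 = -17343/23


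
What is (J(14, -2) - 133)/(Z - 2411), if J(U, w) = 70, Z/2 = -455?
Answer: 7/369 ≈ 0.018970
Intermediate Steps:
Z = -910 (Z = 2*(-455) = -910)
(J(14, -2) - 133)/(Z - 2411) = (70 - 133)/(-910 - 2411) = -63/(-3321) = -63*(-1/3321) = 7/369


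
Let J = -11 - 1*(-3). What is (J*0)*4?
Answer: 0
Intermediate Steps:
J = -8 (J = -11 + 3 = -8)
(J*0)*4 = -8*0*4 = 0*4 = 0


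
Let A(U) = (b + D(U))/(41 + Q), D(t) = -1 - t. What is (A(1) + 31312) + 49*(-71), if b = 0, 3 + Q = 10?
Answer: 667991/24 ≈ 27833.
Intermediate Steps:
Q = 7 (Q = -3 + 10 = 7)
A(U) = -1/48 - U/48 (A(U) = (0 + (-1 - U))/(41 + 7) = (-1 - U)/48 = (-1 - U)*(1/48) = -1/48 - U/48)
(A(1) + 31312) + 49*(-71) = ((-1/48 - 1/48*1) + 31312) + 49*(-71) = ((-1/48 - 1/48) + 31312) - 3479 = (-1/24 + 31312) - 3479 = 751487/24 - 3479 = 667991/24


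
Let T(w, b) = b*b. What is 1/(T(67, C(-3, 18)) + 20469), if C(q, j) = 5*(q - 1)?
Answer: 1/20869 ≈ 4.7918e-5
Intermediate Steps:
C(q, j) = -5 + 5*q (C(q, j) = 5*(-1 + q) = -5 + 5*q)
T(w, b) = b²
1/(T(67, C(-3, 18)) + 20469) = 1/((-5 + 5*(-3))² + 20469) = 1/((-5 - 15)² + 20469) = 1/((-20)² + 20469) = 1/(400 + 20469) = 1/20869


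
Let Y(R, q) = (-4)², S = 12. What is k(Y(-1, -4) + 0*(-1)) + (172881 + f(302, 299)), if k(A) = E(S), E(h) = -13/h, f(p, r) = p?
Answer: 2078183/12 ≈ 1.7318e+5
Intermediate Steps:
Y(R, q) = 16
k(A) = -13/12
k(Y(-1, -4) + 0*(-1)) + (172881 + f(302, 299)) = -13/12 + (172881 + 302) = -13/12 + 173183 = 2078183/12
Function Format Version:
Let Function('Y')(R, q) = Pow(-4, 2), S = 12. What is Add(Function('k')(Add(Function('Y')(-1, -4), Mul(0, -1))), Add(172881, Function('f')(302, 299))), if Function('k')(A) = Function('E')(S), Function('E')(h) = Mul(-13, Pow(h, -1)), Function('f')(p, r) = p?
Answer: Rational(2078183, 12) ≈ 1.7318e+5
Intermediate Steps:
Function('Y')(R, q) = 16
Function('k')(A) = Rational(-13, 12) (Function('k')(A) = Mul(-13, Pow(12, -1)) = Mul(-13, Rational(1, 12)) = Rational(-13, 12))
Add(Function('k')(Add(Function('Y')(-1, -4), Mul(0, -1))), Add(172881, Function('f')(302, 299))) = Add(Rational(-13, 12), Add(172881, 302)) = Add(Rational(-13, 12), 173183) = Rational(2078183, 12)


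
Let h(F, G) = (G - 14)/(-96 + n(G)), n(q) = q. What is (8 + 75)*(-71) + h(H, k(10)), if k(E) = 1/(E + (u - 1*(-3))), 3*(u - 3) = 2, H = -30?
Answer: -689464/117 ≈ -5892.9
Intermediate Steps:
u = 11/3 (u = 3 + (⅓)*2 = 3 + ⅔ = 11/3 ≈ 3.6667)
k(E) = 1/(20/3 + E) (k(E) = 1/(E + (11/3 - 1*(-3))) = 1/(E + (11/3 + 3)) = 1/(E + 20/3) = 1/(20/3 + E))
h(F, G) = (-14 + G)/(-96 + G) (h(F, G) = (G - 14)/(-96 + G) = (-14 + G)/(-96 + G))
(8 + 75)*(-71) + h(H, k(10)) = (8 + 75)*(-71) + (-14 + 3/(20 + 3*10))/(-96 + 3/(20 + 3*10)) = 83*(-71) + (-14 + 3/(20 + 30))/(-96 + 3/(20 + 30)) = -5893 + (-14 + 3/50)/(-96 + 3/50) = -5893 - 697/50/(-4797/50) = -5893 - 50/4797*(-697/50) = -5893 + 17/117 = -689464/117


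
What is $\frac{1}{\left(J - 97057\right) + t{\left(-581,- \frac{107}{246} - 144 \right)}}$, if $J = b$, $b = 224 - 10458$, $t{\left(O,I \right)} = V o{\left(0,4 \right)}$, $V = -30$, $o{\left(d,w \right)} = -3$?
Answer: $- \frac{1}{107201} \approx -9.3283 \cdot 10^{-6}$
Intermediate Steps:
$t{\left(O,I \right)} = 90$ ($t{\left(O,I \right)} = \left(-30\right) \left(-3\right) = 90$)
$b = -10234$ ($b = 224 - 10458 = -10234$)
$J = -10234$
$\frac{1}{\left(J - 97057\right) + t{\left(-581,- \frac{107}{246} - 144 \right)}} = \frac{1}{\left(-10234 - 97057\right) + 90} = \frac{1}{-107291 + 90} = \frac{1}{-107201} = - \frac{1}{107201}$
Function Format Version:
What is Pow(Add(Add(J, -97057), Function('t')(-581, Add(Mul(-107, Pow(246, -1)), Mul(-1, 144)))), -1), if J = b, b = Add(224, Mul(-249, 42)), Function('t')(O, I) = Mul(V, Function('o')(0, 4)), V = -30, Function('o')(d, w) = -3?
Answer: Rational(-1, 107201) ≈ -9.3283e-6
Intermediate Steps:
Function('t')(O, I) = 90 (Function('t')(O, I) = Mul(-30, -3) = 90)
b = -10234 (b = Add(224, -10458) = -10234)
J = -10234
Pow(Add(Add(J, -97057), Function('t')(-581, Add(Mul(-107, Pow(246, -1)), Mul(-1, 144)))), -1) = Pow(Add(Add(-10234, -97057), 90), -1) = Pow(Add(-107291, 90), -1) = Pow(-107201, -1) = Rational(-1, 107201)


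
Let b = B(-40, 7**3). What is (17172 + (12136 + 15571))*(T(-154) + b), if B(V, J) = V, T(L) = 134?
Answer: 4218626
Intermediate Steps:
b = -40
(17172 + (12136 + 15571))*(T(-154) + b) = (17172 + (12136 + 15571))*(134 - 40) = (17172 + 27707)*94 = 44879*94 = 4218626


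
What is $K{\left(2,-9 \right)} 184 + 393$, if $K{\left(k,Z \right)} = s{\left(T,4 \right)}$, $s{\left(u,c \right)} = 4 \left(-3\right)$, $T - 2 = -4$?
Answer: $-1815$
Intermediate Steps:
$T = -2$ ($T = 2 - 4 = -2$)
$s{\left(u,c \right)} = -12$
$K{\left(k,Z \right)} = -12$
$K{\left(2,-9 \right)} 184 + 393 = \left(-12\right) 184 + 393 = -2208 + 393 = -1815$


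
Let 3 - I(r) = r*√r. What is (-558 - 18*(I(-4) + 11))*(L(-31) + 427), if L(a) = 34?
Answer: -373410 - 66384*I ≈ -3.7341e+5 - 66384.0*I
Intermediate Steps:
I(r) = 3 - r^(3/2) (I(r) = 3 - r*√r = 3 - r^(3/2))
(-558 - 18*(I(-4) + 11))*(L(-31) + 427) = (-558 - 18*((3 - (-4)^(3/2)) + 11))*(34 + 427) = (-558 - 18*((3 - (-8)*I) + 11))*461 = (-558 - 18*((3 + 8*I) + 11))*461 = (-558 - 18*(14 + 8*I))*461 = (-558 + (-252 - 144*I))*461 = (-810 - 144*I)*461 = -373410 - 66384*I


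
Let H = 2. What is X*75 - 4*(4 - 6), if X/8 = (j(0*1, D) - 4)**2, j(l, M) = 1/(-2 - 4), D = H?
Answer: 31274/3 ≈ 10425.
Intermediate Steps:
D = 2
j(l, M) = -1/6 (j(l, M) = 1/(-6) = -1/6)
X = 1250/9 (X = 8*(-1/6 - 4)**2 = 8*(-25/6)**2 = 8*(625/36) = 1250/9 ≈ 138.89)
X*75 - 4*(4 - 6) = (1250/9)*75 - 4*(4 - 6) = 31250/3 - 4*(-2) = 31250/3 + 8 = 31274/3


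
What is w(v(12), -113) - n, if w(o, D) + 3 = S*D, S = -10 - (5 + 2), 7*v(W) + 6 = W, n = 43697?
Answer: -41779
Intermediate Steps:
v(W) = -6/7 + W/7
S = -17 (S = -10 - 1*7 = -10 - 7 = -17)
w(o, D) = -3 - 17*D
w(v(12), -113) - n = (-3 - 17*(-113)) - 1*43697 = (-3 + 1921) - 43697 = 1918 - 43697 = -41779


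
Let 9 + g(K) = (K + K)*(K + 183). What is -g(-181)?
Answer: 733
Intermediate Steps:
g(K) = -9 + 2*K*(183 + K) (g(K) = -9 + (K + K)*(K + 183) = -9 + (2*K)*(183 + K) = -9 + 2*K*(183 + K))
-g(-181) = -(-9 + 2*(-181)² + 366*(-181)) = -(-9 + 2*32761 - 66246) = -(-9 + 65522 - 66246) = -1*(-733) = 733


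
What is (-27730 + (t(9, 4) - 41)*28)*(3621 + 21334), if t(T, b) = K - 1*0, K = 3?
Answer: -718554270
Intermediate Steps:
t(T, b) = 3 (t(T, b) = 3 - 1*0 = 3 + 0 = 3)
(-27730 + (t(9, 4) - 41)*28)*(3621 + 21334) = (-27730 + (3 - 41)*28)*(3621 + 21334) = (-27730 - 38*28)*24955 = (-27730 - 1064)*24955 = -28794*24955 = -718554270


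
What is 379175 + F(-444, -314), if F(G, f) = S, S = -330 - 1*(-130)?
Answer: 378975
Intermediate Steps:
S = -200 (S = -330 + 130 = -200)
F(G, f) = -200
379175 + F(-444, -314) = 379175 - 200 = 378975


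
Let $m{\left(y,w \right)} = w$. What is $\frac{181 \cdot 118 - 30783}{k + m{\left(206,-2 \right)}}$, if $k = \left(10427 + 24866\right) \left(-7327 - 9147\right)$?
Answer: $\frac{9425}{581416884} \approx 1.621 \cdot 10^{-5}$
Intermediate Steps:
$k = -581416882$ ($k = 35293 \left(-16474\right) = -581416882$)
$\frac{181 \cdot 118 - 30783}{k + m{\left(206,-2 \right)}} = \frac{181 \cdot 118 - 30783}{-581416882 - 2} = \frac{21358 - 30783}{-581416884} = \left(-9425\right) \left(- \frac{1}{581416884}\right) = \frac{9425}{581416884}$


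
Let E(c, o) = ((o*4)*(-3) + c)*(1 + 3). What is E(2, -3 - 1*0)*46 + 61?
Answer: 7053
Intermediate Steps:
E(c, o) = -48*o + 4*c (E(c, o) = ((4*o)*(-3) + c)*4 = (-12*o + c)*4 = (c - 12*o)*4 = -48*o + 4*c)
E(2, -3 - 1*0)*46 + 61 = (-48*(-3 - 1*0) + 4*2)*46 + 61 = (-48*(-3 + 0) + 8)*46 + 61 = (-48*(-3) + 8)*46 + 61 = (144 + 8)*46 + 61 = 152*46 + 61 = 6992 + 61 = 7053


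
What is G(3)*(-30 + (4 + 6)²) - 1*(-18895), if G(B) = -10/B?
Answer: 55985/3 ≈ 18662.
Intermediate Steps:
G(3)*(-30 + (4 + 6)²) - 1*(-18895) = (-10/3)*(-30 + (4 + 6)²) - 1*(-18895) = (-10*⅓)*(-30 + 10²) + 18895 = -10*(-30 + 100)/3 + 18895 = -10/3*70 + 18895 = -700/3 + 18895 = 55985/3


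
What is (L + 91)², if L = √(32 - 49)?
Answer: (91 + I*√17)² ≈ 8264.0 + 750.41*I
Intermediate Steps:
L = I*√17 (L = √(-17) = I*√17 ≈ 4.1231*I)
(L + 91)² = (I*√17 + 91)² = (91 + I*√17)²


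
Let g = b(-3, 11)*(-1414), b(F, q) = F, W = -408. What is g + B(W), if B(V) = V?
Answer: 3834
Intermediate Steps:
g = 4242 (g = -3*(-1414) = 4242)
g + B(W) = 4242 - 408 = 3834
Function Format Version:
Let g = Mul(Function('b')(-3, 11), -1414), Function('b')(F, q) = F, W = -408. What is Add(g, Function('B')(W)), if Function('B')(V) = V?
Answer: 3834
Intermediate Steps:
g = 4242 (g = Mul(-3, -1414) = 4242)
Add(g, Function('B')(W)) = Add(4242, -408) = 3834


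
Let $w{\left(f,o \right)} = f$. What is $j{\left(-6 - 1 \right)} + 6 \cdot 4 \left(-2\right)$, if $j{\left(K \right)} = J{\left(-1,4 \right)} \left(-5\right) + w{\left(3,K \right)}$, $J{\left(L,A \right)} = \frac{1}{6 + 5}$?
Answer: $- \frac{500}{11} \approx -45.455$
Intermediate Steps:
$J{\left(L,A \right)} = \frac{1}{11}$
$j{\left(K \right)} = \frac{28}{11}$ ($j{\left(K \right)} = \frac{1}{11} \left(-5\right) + 3 = - \frac{5}{11} + 3 = \frac{28}{11}$)
$j{\left(-6 - 1 \right)} + 6 \cdot 4 \left(-2\right) = \frac{28}{11} + 6 \cdot 4 \left(-2\right) = \frac{28}{11} + 24 \left(-2\right) = \frac{28}{11} - 48 = - \frac{500}{11}$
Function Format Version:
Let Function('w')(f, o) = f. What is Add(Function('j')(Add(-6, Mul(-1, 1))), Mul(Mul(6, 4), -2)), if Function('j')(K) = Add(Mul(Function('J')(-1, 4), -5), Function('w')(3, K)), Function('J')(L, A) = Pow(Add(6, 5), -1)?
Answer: Rational(-500, 11) ≈ -45.455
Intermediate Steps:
Function('J')(L, A) = Rational(1, 11) (Function('J')(L, A) = Pow(11, -1) = Rational(1, 11))
Function('j')(K) = Rational(28, 11) (Function('j')(K) = Add(Mul(Rational(1, 11), -5), 3) = Add(Rational(-5, 11), 3) = Rational(28, 11))
Add(Function('j')(Add(-6, Mul(-1, 1))), Mul(Mul(6, 4), -2)) = Add(Rational(28, 11), Mul(Mul(6, 4), -2)) = Add(Rational(28, 11), Mul(24, -2)) = Add(Rational(28, 11), -48) = Rational(-500, 11)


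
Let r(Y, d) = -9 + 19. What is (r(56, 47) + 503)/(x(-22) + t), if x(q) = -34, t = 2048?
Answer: 27/106 ≈ 0.25472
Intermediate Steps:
r(Y, d) = 10
(r(56, 47) + 503)/(x(-22) + t) = (10 + 503)/(-34 + 2048) = 513/2014 = 513*(1/2014) = 27/106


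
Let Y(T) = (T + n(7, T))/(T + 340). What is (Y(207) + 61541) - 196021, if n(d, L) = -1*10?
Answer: -73560363/547 ≈ -1.3448e+5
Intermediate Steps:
n(d, L) = -10
Y(T) = (-10 + T)/(340 + T) (Y(T) = (T - 10)/(T + 340) = (-10 + T)/(340 + T))
(Y(207) + 61541) - 196021 = ((-10 + 207)/(340 + 207) + 61541) - 196021 = (197/547 + 61541) - 196021 = 33663124/547 - 196021 = -73560363/547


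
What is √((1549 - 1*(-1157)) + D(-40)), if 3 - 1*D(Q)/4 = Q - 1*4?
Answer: √2894 ≈ 53.796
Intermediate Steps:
D(Q) = 28 - 4*Q (D(Q) = 12 - 4*(Q - 1*4) = 12 - 4*(Q - 4) = 12 - 4*(-4 + Q) = 12 + (16 - 4*Q) = 28 - 4*Q)
√((1549 - 1*(-1157)) + D(-40)) = √((1549 - 1*(-1157)) + (28 - 4*(-40))) = √((1549 + 1157) + (28 + 160)) = √(2706 + 188) = √2894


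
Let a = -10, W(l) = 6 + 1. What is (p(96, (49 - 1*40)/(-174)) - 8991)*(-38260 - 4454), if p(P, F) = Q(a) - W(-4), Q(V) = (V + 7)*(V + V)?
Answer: 381777732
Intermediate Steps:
W(l) = 7
Q(V) = 2*V*(7 + V) (Q(V) = (7 + V)*(2*V) = 2*V*(7 + V))
p(P, F) = 53 (p(P, F) = 2*(-10)*(7 - 10) - 1*7 = 2*(-10)*(-3) - 7 = 60 - 7 = 53)
(p(96, (49 - 1*40)/(-174)) - 8991)*(-38260 - 4454) = (53 - 8991)*(-38260 - 4454) = -8938*(-42714) = 381777732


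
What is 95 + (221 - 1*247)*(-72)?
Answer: 1967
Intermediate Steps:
95 + (221 - 1*247)*(-72) = 95 + (221 - 247)*(-72) = 95 - 26*(-72) = 95 + 1872 = 1967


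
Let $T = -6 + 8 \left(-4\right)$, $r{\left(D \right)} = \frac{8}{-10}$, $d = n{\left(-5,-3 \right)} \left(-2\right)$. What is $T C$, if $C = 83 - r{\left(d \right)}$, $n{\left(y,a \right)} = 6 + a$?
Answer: $- \frac{15922}{5} \approx -3184.4$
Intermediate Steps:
$d = -6$ ($d = \left(6 - 3\right) \left(-2\right) = 3 \left(-2\right) = -6$)
$r{\left(D \right)} = - \frac{4}{5}$ ($r{\left(D \right)} = 8 \left(- \frac{1}{10}\right) = - \frac{4}{5}$)
$T = -38$ ($T = -6 - 32 = -38$)
$C = \frac{419}{5}$ ($C = 83 - - \frac{4}{5} = 83 + \frac{4}{5} = \frac{419}{5} \approx 83.8$)
$T C = \left(-38\right) \frac{419}{5} = - \frac{15922}{5}$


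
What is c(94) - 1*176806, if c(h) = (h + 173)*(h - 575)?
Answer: -305233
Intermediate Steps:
c(h) = (-575 + h)*(173 + h) (c(h) = (173 + h)*(-575 + h) = (-575 + h)*(173 + h))
c(94) - 1*176806 = (-99475 + 94**2 - 402*94) - 1*176806 = (-99475 + 8836 - 37788) - 176806 = -128427 - 176806 = -305233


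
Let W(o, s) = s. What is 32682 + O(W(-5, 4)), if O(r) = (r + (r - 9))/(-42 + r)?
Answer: 1241917/38 ≈ 32682.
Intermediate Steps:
O(r) = (-9 + 2*r)/(-42 + r) (O(r) = (r + (-9 + r))/(-42 + r) = (-9 + 2*r)/(-42 + r))
32682 + O(W(-5, 4)) = 32682 + (-9 + 2*4)/(-42 + 4) = 32682 + (-9 + 8)/(-38) = 32682 - 1/38*(-1) = 32682 + 1/38 = 1241917/38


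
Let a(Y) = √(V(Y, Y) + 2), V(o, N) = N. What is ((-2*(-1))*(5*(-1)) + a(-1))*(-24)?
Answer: 216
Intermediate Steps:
a(Y) = √(2 + Y) (a(Y) = √(Y + 2) = √(2 + Y))
((-2*(-1))*(5*(-1)) + a(-1))*(-24) = ((-2*(-1))*(5*(-1)) + √(2 - 1))*(-24) = (2*(-5) + √1)*(-24) = (-10 + 1)*(-24) = -9*(-24) = 216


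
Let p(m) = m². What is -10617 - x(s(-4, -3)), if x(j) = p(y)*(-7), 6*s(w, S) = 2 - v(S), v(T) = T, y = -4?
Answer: -10505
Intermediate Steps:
s(w, S) = ⅓ - S/6 (s(w, S) = (2 - S)/6 = ⅓ - S/6)
x(j) = -112 (x(j) = (-4)²*(-7) = 16*(-7) = -112)
-10617 - x(s(-4, -3)) = -10617 - 1*(-112) = -10617 + 112 = -10505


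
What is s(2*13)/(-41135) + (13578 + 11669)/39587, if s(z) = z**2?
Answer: 1011774533/1628411245 ≈ 0.62133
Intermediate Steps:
s(2*13)/(-41135) + (13578 + 11669)/39587 = (2*13)**2/(-41135) + (13578 + 11669)/39587 = 26**2*(-1/41135) + 25247*(1/39587) = 676*(-1/41135) + 25247/39587 = -676/41135 + 25247/39587 = 1011774533/1628411245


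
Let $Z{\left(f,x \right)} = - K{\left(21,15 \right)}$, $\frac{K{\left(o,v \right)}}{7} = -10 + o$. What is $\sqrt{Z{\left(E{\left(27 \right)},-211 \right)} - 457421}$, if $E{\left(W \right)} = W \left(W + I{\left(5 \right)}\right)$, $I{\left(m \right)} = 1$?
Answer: $i \sqrt{457498} \approx 676.39 i$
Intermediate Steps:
$K{\left(o,v \right)} = -70 + 7 o$ ($K{\left(o,v \right)} = 7 \left(-10 + o\right) = -70 + 7 o$)
$E{\left(W \right)} = W \left(1 + W\right)$ ($E{\left(W \right)} = W \left(W + 1\right) = W \left(1 + W\right)$)
$Z{\left(f,x \right)} = -77$ ($Z{\left(f,x \right)} = - (-70 + 7 \cdot 21) = - (-70 + 147) = \left(-1\right) 77 = -77$)
$\sqrt{Z{\left(E{\left(27 \right)},-211 \right)} - 457421} = \sqrt{-77 - 457421} = \sqrt{-457498} = i \sqrt{457498}$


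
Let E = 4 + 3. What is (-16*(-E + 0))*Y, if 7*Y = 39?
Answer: 624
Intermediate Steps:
Y = 39/7 (Y = (⅐)*39 = 39/7 ≈ 5.5714)
E = 7
(-16*(-E + 0))*Y = -16*(-1*7 + 0)*(39/7) = -16*(-7 + 0)*(39/7) = -16*(-7)*(39/7) = 112*(39/7) = 624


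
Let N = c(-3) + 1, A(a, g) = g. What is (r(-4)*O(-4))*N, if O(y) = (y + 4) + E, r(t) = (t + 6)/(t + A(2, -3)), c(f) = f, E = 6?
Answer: 24/7 ≈ 3.4286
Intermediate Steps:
r(t) = (6 + t)/(-3 + t) (r(t) = (t + 6)/(t - 3) = (6 + t)/(-3 + t))
O(y) = 10 + y (O(y) = (y + 4) + 6 = (4 + y) + 6 = 10 + y)
N = -2 (N = -3 + 1 = -2)
(r(-4)*O(-4))*N = (((6 - 4)/(-3 - 4))*(10 - 4))*(-2) = ((2/(-7))*6)*(-2) = (-⅐*2*6)*(-2) = -2/7*6*(-2) = -12/7*(-2) = 24/7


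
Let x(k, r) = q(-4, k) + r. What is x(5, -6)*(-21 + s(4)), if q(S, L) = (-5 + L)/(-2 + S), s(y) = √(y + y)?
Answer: 126 - 12*√2 ≈ 109.03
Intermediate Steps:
s(y) = √2*√y (s(y) = √(2*y) = √2*√y)
q(S, L) = (-5 + L)/(-2 + S)
x(k, r) = ⅚ + r - k/6 (x(k, r) = (-5 + k)/(-2 - 4) + r = (-5 + k)/(-6) + r = -(-5 + k)/6 + r = (⅚ - k/6) + r = ⅚ + r - k/6)
x(5, -6)*(-21 + s(4)) = (⅚ - 6 - ⅙*5)*(-21 + √2*√4) = (⅚ - 6 - ⅚)*(-21 + √2*2) = -6*(-21 + 2*√2) = 126 - 12*√2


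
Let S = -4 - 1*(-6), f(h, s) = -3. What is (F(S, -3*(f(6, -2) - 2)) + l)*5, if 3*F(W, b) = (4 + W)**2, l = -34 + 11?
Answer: -55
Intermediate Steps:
S = 2 (S = -4 + 6 = 2)
l = -23
F(W, b) = (4 + W)**2/3
(F(S, -3*(f(6, -2) - 2)) + l)*5 = ((4 + 2)**2/3 - 23)*5 = ((1/3)*6**2 - 23)*5 = ((1/3)*36 - 23)*5 = (12 - 23)*5 = -11*5 = -55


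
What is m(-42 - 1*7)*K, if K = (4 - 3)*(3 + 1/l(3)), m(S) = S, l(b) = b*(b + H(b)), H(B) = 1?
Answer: -1813/12 ≈ -151.08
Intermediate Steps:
l(b) = b*(1 + b) (l(b) = b*(b + 1) = b*(1 + b))
K = 37/12 (K = (4 - 3)*(3 + 1/(3*(1 + 3))) = 1*(3 + 1/(3*4)) = 1*(3 + 1/12) = 1*(37/12) = 37/12 ≈ 3.0833)
m(-42 - 1*7)*K = (-42 - 1*7)*(37/12) = (-42 - 7)*(37/12) = -49*37/12 = -1813/12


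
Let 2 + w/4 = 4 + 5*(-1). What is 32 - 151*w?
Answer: 1844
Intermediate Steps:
w = -12 (w = -8 + 4*(4 + 5*(-1)) = -8 + 4*(4 - 5) = -8 + 4*(-1) = -8 - 4 = -12)
32 - 151*w = 32 - 151*(-12) = 32 + 1812 = 1844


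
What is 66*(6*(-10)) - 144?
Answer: -4104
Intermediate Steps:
66*(6*(-10)) - 144 = 66*(-60) - 144 = -3960 - 144 = -4104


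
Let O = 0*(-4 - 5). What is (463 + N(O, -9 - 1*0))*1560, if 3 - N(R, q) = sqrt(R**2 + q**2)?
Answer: 712920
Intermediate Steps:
O = 0 (O = 0*(-9) = 0)
N(R, q) = 3 - sqrt(R**2 + q**2)
(463 + N(O, -9 - 1*0))*1560 = (463 + (3 - sqrt(0**2 + (-9 - 1*0)**2)))*1560 = (463 + (3 - sqrt(0 + (-9 + 0)**2)))*1560 = (463 + (3 - sqrt(0 + (-9)**2)))*1560 = (463 + (3 - sqrt(0 + 81)))*1560 = (463 + (3 - sqrt(81)))*1560 = (463 + (3 - 1*9))*1560 = (463 + (3 - 9))*1560 = (463 - 6)*1560 = 457*1560 = 712920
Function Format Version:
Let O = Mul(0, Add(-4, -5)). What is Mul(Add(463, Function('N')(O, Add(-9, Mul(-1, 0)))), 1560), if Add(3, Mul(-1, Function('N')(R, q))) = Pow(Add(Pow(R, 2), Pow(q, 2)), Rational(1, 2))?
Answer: 712920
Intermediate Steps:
O = 0 (O = Mul(0, -9) = 0)
Function('N')(R, q) = Add(3, Mul(-1, Pow(Add(Pow(R, 2), Pow(q, 2)), Rational(1, 2))))
Mul(Add(463, Function('N')(O, Add(-9, Mul(-1, 0)))), 1560) = Mul(Add(463, Add(3, Mul(-1, Pow(Add(Pow(0, 2), Pow(Add(-9, Mul(-1, 0)), 2)), Rational(1, 2))))), 1560) = Mul(Add(463, Add(3, Mul(-1, Pow(Add(0, Pow(Add(-9, 0), 2)), Rational(1, 2))))), 1560) = Mul(Add(463, Add(3, Mul(-1, Pow(Add(0, Pow(-9, 2)), Rational(1, 2))))), 1560) = Mul(Add(463, Add(3, Mul(-1, Pow(Add(0, 81), Rational(1, 2))))), 1560) = Mul(Add(463, Add(3, Mul(-1, Pow(81, Rational(1, 2))))), 1560) = Mul(Add(463, Add(3, Mul(-1, 9))), 1560) = Mul(Add(463, Add(3, -9)), 1560) = Mul(Add(463, -6), 1560) = Mul(457, 1560) = 712920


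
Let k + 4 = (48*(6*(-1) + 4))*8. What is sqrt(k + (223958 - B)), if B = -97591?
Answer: sqrt(320777) ≈ 566.37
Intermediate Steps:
k = -772 (k = -4 + (48*(6*(-1) + 4))*8 = -4 + (48*(-6 + 4))*8 = -4 + (48*(-2))*8 = -4 - 96*8 = -4 - 768 = -772)
sqrt(k + (223958 - B)) = sqrt(-772 + (223958 - 1*(-97591))) = sqrt(-772 + (223958 + 97591)) = sqrt(-772 + 321549) = sqrt(320777)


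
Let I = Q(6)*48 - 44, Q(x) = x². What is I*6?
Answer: 10104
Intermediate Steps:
I = 1684 (I = 6²*48 - 44 = 36*48 - 44 = 1728 - 44 = 1684)
I*6 = 1684*6 = 10104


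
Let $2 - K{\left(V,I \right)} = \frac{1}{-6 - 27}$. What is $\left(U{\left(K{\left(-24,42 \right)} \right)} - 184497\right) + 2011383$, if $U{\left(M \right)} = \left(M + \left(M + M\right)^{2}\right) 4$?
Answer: $\frac{1989559522}{1089} \approx 1.827 \cdot 10^{6}$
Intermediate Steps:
$K{\left(V,I \right)} = \frac{67}{33}$ ($K{\left(V,I \right)} = 2 - \frac{1}{-6 - 27} = 2 - \frac{1}{-33} = 2 - - \frac{1}{33} = 2 + \frac{1}{33} = \frac{67}{33}$)
$U{\left(M \right)} = 4 M + 16 M^{2}$ ($U{\left(M \right)} = \left(M + \left(2 M\right)^{2}\right) 4 = \left(M + 4 M^{2}\right) 4 = 4 M + 16 M^{2}$)
$\left(U{\left(K{\left(-24,42 \right)} \right)} - 184497\right) + 2011383 = \left(4 \cdot \frac{67}{33} \left(1 + 4 \cdot \frac{67}{33}\right) - 184497\right) + 2011383 = \left(4 \cdot \frac{67}{33} \left(1 + \frac{268}{33}\right) - 184497\right) + 2011383 = \left(4 \cdot \frac{67}{33} \cdot \frac{301}{33} - 184497\right) + 2011383 = \left(\frac{80668}{1089} - 184497\right) + 2011383 = - \frac{200836565}{1089} + 2011383 = \frac{1989559522}{1089}$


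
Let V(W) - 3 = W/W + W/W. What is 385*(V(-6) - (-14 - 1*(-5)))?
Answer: 5390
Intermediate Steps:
V(W) = 5 (V(W) = 3 + (W/W + W/W) = 3 + (1 + 1) = 3 + 2 = 5)
385*(V(-6) - (-14 - 1*(-5))) = 385*(5 - (-14 - 1*(-5))) = 385*(5 - (-14 + 5)) = 385*(5 - 1*(-9)) = 385*(5 + 9) = 385*14 = 5390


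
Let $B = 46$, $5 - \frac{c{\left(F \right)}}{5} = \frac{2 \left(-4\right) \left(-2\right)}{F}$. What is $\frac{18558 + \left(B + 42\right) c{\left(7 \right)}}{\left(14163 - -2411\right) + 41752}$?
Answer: $\frac{69133}{204141} \approx 0.33865$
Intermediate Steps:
$c{\left(F \right)} = 25 - \frac{80}{F}$ ($c{\left(F \right)} = 25 - 5 \frac{2 \left(-4\right) \left(-2\right)}{F} = 25 - 5 \frac{\left(-8\right) \left(-2\right)}{F} = 25 - 5 \frac{16}{F} = 25 - \frac{80}{F}$)
$\frac{18558 + \left(B + 42\right) c{\left(7 \right)}}{\left(14163 - -2411\right) + 41752} = \frac{18558 + \left(46 + 42\right) \left(25 - \frac{80}{7}\right)}{\left(14163 - -2411\right) + 41752} = \frac{18558 + 88 \left(25 - \frac{80}{7}\right)}{\left(14163 + 2411\right) + 41752} = \frac{18558 + 88 \left(25 - \frac{80}{7}\right)}{16574 + 41752} = \frac{18558 + 88 \cdot \frac{95}{7}}{58326} = \left(18558 + \frac{8360}{7}\right) \frac{1}{58326} = \frac{138266}{7} \cdot \frac{1}{58326} = \frac{69133}{204141}$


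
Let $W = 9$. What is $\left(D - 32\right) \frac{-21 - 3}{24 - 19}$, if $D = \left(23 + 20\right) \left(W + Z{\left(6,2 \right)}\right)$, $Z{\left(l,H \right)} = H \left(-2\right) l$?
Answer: $\frac{16248}{5} \approx 3249.6$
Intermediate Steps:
$Z{\left(l,H \right)} = - 2 H l$
$D = -645$ ($D = \left(23 + 20\right) \left(9 - 4 \cdot 6\right) = 43 \left(9 - 24\right) = 43 \left(-15\right) = -645$)
$\left(D - 32\right) \frac{-21 - 3}{24 - 19} = \left(-645 - 32\right) \frac{-21 - 3}{24 - 19} = - 677 \left(- \frac{24}{5}\right) = - 677 \left(\left(-24\right) \frac{1}{5}\right) = \left(-677\right) \left(- \frac{24}{5}\right) = \frac{16248}{5}$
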